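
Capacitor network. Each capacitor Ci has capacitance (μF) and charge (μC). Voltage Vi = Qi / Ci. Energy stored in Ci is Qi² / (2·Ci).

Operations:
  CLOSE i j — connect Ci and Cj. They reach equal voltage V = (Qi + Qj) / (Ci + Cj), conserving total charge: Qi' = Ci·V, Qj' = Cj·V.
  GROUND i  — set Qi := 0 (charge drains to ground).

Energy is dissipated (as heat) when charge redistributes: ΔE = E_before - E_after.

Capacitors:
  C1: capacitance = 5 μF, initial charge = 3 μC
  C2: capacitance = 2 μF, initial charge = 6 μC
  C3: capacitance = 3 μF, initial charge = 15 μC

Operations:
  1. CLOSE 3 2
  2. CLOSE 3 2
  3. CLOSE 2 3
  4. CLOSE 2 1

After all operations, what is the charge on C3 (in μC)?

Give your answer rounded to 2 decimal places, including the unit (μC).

Initial: C1(5μF, Q=3μC, V=0.60V), C2(2μF, Q=6μC, V=3.00V), C3(3μF, Q=15μC, V=5.00V)
Op 1: CLOSE 3-2: Q_total=21.00, C_total=5.00, V=4.20; Q3=12.60, Q2=8.40; dissipated=2.400
Op 2: CLOSE 3-2: Q_total=21.00, C_total=5.00, V=4.20; Q3=12.60, Q2=8.40; dissipated=0.000
Op 3: CLOSE 2-3: Q_total=21.00, C_total=5.00, V=4.20; Q2=8.40, Q3=12.60; dissipated=0.000
Op 4: CLOSE 2-1: Q_total=11.40, C_total=7.00, V=1.63; Q2=3.26, Q1=8.14; dissipated=9.257
Final charges: Q1=8.14, Q2=3.26, Q3=12.60

Answer: 12.60 μC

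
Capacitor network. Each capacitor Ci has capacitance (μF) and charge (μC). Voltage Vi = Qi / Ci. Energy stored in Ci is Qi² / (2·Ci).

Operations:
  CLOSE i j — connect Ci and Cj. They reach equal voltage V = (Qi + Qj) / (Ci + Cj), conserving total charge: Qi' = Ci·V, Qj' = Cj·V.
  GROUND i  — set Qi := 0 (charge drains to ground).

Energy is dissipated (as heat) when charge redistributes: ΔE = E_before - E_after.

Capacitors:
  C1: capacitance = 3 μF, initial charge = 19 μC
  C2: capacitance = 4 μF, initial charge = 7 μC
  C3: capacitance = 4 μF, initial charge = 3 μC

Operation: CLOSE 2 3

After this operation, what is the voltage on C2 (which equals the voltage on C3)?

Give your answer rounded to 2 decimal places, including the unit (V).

Initial: C1(3μF, Q=19μC, V=6.33V), C2(4μF, Q=7μC, V=1.75V), C3(4μF, Q=3μC, V=0.75V)
Op 1: CLOSE 2-3: Q_total=10.00, C_total=8.00, V=1.25; Q2=5.00, Q3=5.00; dissipated=1.000

Answer: 1.25 V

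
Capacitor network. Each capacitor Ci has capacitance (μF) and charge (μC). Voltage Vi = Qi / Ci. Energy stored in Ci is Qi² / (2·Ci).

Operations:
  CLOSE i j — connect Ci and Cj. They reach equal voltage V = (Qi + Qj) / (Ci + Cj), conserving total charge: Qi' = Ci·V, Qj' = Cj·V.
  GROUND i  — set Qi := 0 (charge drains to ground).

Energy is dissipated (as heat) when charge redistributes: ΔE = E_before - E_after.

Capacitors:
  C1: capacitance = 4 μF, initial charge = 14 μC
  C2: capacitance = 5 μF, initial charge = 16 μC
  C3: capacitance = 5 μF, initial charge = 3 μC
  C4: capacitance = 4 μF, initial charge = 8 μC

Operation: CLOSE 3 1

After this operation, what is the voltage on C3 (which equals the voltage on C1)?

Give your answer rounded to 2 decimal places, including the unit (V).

Answer: 1.89 V

Derivation:
Initial: C1(4μF, Q=14μC, V=3.50V), C2(5μF, Q=16μC, V=3.20V), C3(5μF, Q=3μC, V=0.60V), C4(4μF, Q=8μC, V=2.00V)
Op 1: CLOSE 3-1: Q_total=17.00, C_total=9.00, V=1.89; Q3=9.44, Q1=7.56; dissipated=9.344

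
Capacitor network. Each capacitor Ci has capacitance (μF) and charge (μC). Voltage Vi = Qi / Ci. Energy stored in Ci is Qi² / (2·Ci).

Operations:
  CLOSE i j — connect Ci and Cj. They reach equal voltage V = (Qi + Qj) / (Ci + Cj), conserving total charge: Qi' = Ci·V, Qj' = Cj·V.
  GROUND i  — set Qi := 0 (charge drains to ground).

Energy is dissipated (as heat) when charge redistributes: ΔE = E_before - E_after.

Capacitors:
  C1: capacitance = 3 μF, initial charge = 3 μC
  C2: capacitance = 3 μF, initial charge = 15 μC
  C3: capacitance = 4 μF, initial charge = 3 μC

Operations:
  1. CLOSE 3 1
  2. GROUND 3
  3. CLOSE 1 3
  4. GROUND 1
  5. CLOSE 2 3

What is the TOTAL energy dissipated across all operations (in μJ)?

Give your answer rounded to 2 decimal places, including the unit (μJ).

Initial: C1(3μF, Q=3μC, V=1.00V), C2(3μF, Q=15μC, V=5.00V), C3(4μF, Q=3μC, V=0.75V)
Op 1: CLOSE 3-1: Q_total=6.00, C_total=7.00, V=0.86; Q3=3.43, Q1=2.57; dissipated=0.054
Op 2: GROUND 3: Q3=0; energy lost=1.469
Op 3: CLOSE 1-3: Q_total=2.57, C_total=7.00, V=0.37; Q1=1.10, Q3=1.47; dissipated=0.630
Op 4: GROUND 1: Q1=0; energy lost=0.202
Op 5: CLOSE 2-3: Q_total=16.47, C_total=7.00, V=2.35; Q2=7.06, Q3=9.41; dissipated=18.396
Total dissipated: 20.751 μJ

Answer: 20.75 μJ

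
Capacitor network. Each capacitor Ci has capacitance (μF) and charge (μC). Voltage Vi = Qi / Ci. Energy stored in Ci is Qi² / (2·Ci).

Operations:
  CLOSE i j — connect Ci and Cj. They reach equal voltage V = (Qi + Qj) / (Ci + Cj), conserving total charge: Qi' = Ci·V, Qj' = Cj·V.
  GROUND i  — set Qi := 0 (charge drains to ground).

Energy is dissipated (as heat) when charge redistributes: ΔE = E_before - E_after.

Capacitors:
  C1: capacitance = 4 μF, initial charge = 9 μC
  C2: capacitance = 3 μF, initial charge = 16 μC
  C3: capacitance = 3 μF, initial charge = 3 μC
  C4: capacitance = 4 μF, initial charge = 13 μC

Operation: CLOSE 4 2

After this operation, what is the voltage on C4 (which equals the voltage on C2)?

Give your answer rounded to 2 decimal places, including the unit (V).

Initial: C1(4μF, Q=9μC, V=2.25V), C2(3μF, Q=16μC, V=5.33V), C3(3μF, Q=3μC, V=1.00V), C4(4μF, Q=13μC, V=3.25V)
Op 1: CLOSE 4-2: Q_total=29.00, C_total=7.00, V=4.14; Q4=16.57, Q2=12.43; dissipated=3.720

Answer: 4.14 V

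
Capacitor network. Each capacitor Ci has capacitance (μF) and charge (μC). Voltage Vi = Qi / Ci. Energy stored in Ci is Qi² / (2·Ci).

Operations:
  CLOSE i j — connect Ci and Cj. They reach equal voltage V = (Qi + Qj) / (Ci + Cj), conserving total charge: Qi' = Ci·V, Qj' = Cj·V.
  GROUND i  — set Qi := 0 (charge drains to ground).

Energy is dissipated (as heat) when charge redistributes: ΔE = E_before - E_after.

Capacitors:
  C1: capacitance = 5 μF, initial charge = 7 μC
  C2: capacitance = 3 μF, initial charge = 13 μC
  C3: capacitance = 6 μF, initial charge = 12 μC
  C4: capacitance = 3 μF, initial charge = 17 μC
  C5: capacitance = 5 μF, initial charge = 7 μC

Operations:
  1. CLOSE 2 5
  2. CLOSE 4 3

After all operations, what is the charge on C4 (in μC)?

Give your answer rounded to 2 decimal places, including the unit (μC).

Initial: C1(5μF, Q=7μC, V=1.40V), C2(3μF, Q=13μC, V=4.33V), C3(6μF, Q=12μC, V=2.00V), C4(3μF, Q=17μC, V=5.67V), C5(5μF, Q=7μC, V=1.40V)
Op 1: CLOSE 2-5: Q_total=20.00, C_total=8.00, V=2.50; Q2=7.50, Q5=12.50; dissipated=8.067
Op 2: CLOSE 4-3: Q_total=29.00, C_total=9.00, V=3.22; Q4=9.67, Q3=19.33; dissipated=13.444
Final charges: Q1=7.00, Q2=7.50, Q3=19.33, Q4=9.67, Q5=12.50

Answer: 9.67 μC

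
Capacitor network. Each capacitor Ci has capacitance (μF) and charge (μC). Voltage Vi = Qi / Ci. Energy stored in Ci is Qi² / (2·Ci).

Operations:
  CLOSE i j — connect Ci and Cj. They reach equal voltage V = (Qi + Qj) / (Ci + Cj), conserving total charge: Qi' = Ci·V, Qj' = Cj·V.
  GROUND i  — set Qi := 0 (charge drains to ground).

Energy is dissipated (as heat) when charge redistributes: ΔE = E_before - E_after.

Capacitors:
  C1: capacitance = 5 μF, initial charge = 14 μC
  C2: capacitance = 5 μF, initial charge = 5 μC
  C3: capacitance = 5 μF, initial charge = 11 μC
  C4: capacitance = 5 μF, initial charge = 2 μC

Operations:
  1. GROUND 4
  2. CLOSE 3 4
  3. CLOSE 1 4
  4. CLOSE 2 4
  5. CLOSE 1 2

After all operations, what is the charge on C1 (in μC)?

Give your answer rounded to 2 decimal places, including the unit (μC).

Initial: C1(5μF, Q=14μC, V=2.80V), C2(5μF, Q=5μC, V=1.00V), C3(5μF, Q=11μC, V=2.20V), C4(5μF, Q=2μC, V=0.40V)
Op 1: GROUND 4: Q4=0; energy lost=0.400
Op 2: CLOSE 3-4: Q_total=11.00, C_total=10.00, V=1.10; Q3=5.50, Q4=5.50; dissipated=6.050
Op 3: CLOSE 1-4: Q_total=19.50, C_total=10.00, V=1.95; Q1=9.75, Q4=9.75; dissipated=3.612
Op 4: CLOSE 2-4: Q_total=14.75, C_total=10.00, V=1.48; Q2=7.38, Q4=7.38; dissipated=1.128
Op 5: CLOSE 1-2: Q_total=17.12, C_total=10.00, V=1.71; Q1=8.56, Q2=8.56; dissipated=0.282
Final charges: Q1=8.56, Q2=8.56, Q3=5.50, Q4=7.38

Answer: 8.56 μC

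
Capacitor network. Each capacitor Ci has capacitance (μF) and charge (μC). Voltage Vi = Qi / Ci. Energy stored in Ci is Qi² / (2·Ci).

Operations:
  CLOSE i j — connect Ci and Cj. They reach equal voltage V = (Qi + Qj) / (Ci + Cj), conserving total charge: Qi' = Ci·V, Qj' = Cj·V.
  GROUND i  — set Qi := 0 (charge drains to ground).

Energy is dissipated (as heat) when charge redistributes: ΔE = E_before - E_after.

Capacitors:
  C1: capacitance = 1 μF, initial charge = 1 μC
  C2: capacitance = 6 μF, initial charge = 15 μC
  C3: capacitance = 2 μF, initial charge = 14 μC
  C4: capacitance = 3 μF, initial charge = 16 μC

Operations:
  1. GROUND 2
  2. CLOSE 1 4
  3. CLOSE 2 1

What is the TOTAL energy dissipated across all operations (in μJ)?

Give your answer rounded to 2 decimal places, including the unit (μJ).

Initial: C1(1μF, Q=1μC, V=1.00V), C2(6μF, Q=15μC, V=2.50V), C3(2μF, Q=14μC, V=7.00V), C4(3μF, Q=16μC, V=5.33V)
Op 1: GROUND 2: Q2=0; energy lost=18.750
Op 2: CLOSE 1-4: Q_total=17.00, C_total=4.00, V=4.25; Q1=4.25, Q4=12.75; dissipated=7.042
Op 3: CLOSE 2-1: Q_total=4.25, C_total=7.00, V=0.61; Q2=3.64, Q1=0.61; dissipated=7.741
Total dissipated: 33.533 μJ

Answer: 33.53 μJ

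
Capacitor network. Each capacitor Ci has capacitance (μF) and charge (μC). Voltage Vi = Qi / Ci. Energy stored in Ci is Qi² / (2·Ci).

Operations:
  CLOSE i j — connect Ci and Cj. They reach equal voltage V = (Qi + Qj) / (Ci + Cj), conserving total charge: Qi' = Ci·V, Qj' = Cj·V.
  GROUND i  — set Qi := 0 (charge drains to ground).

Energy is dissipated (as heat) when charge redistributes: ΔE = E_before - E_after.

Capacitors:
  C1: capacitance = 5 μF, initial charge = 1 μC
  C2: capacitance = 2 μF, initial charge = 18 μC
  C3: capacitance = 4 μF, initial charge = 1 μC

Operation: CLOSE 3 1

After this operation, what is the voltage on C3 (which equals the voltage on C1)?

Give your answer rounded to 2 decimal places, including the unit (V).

Answer: 0.22 V

Derivation:
Initial: C1(5μF, Q=1μC, V=0.20V), C2(2μF, Q=18μC, V=9.00V), C3(4μF, Q=1μC, V=0.25V)
Op 1: CLOSE 3-1: Q_total=2.00, C_total=9.00, V=0.22; Q3=0.89, Q1=1.11; dissipated=0.003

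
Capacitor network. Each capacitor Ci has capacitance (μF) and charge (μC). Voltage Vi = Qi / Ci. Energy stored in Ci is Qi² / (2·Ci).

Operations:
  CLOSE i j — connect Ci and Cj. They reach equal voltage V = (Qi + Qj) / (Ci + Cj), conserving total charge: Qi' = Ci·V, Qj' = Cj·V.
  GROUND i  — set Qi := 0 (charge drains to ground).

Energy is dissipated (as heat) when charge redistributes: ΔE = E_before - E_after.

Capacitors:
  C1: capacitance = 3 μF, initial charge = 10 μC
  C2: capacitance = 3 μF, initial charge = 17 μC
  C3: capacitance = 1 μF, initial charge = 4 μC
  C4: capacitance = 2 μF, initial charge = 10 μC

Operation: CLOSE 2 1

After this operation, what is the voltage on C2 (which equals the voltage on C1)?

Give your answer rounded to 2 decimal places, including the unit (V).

Initial: C1(3μF, Q=10μC, V=3.33V), C2(3μF, Q=17μC, V=5.67V), C3(1μF, Q=4μC, V=4.00V), C4(2μF, Q=10μC, V=5.00V)
Op 1: CLOSE 2-1: Q_total=27.00, C_total=6.00, V=4.50; Q2=13.50, Q1=13.50; dissipated=4.083

Answer: 4.50 V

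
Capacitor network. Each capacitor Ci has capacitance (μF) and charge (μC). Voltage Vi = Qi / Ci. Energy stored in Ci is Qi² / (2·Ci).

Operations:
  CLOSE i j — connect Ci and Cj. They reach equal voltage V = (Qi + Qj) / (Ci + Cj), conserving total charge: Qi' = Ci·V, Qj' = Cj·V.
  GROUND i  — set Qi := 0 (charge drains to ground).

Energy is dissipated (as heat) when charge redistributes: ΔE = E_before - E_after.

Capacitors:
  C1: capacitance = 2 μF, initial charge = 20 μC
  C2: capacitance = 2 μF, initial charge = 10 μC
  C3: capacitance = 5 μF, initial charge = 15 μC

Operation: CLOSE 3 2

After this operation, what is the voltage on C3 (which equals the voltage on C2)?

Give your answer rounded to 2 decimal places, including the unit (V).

Initial: C1(2μF, Q=20μC, V=10.00V), C2(2μF, Q=10μC, V=5.00V), C3(5μF, Q=15μC, V=3.00V)
Op 1: CLOSE 3-2: Q_total=25.00, C_total=7.00, V=3.57; Q3=17.86, Q2=7.14; dissipated=2.857

Answer: 3.57 V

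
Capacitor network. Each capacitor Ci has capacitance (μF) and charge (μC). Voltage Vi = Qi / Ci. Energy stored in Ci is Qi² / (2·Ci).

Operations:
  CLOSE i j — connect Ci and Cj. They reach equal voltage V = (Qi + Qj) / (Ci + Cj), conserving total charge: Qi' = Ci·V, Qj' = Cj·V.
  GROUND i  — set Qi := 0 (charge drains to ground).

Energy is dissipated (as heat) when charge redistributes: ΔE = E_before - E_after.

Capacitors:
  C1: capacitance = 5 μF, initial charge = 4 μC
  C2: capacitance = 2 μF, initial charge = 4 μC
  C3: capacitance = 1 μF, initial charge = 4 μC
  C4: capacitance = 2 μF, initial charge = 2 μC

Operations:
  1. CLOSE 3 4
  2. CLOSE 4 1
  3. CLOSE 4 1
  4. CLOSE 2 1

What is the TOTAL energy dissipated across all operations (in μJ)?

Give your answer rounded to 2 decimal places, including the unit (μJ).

Initial: C1(5μF, Q=4μC, V=0.80V), C2(2μF, Q=4μC, V=2.00V), C3(1μF, Q=4μC, V=4.00V), C4(2μF, Q=2μC, V=1.00V)
Op 1: CLOSE 3-4: Q_total=6.00, C_total=3.00, V=2.00; Q3=2.00, Q4=4.00; dissipated=3.000
Op 2: CLOSE 4-1: Q_total=8.00, C_total=7.00, V=1.14; Q4=2.29, Q1=5.71; dissipated=1.029
Op 3: CLOSE 4-1: Q_total=8.00, C_total=7.00, V=1.14; Q4=2.29, Q1=5.71; dissipated=0.000
Op 4: CLOSE 2-1: Q_total=9.71, C_total=7.00, V=1.39; Q2=2.78, Q1=6.94; dissipated=0.525
Total dissipated: 4.553 μJ

Answer: 4.55 μJ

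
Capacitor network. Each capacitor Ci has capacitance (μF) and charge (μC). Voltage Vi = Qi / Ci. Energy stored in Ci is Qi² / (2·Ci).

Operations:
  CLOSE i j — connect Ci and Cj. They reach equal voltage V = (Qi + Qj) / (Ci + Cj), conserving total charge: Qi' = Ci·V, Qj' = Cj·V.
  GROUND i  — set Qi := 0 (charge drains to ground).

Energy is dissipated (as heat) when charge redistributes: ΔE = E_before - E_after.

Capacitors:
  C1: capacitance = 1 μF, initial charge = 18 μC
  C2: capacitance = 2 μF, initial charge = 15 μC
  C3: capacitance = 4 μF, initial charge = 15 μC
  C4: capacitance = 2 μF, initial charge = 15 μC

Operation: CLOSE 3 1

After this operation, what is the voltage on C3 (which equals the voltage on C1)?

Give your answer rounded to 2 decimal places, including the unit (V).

Initial: C1(1μF, Q=18μC, V=18.00V), C2(2μF, Q=15μC, V=7.50V), C3(4μF, Q=15μC, V=3.75V), C4(2μF, Q=15μC, V=7.50V)
Op 1: CLOSE 3-1: Q_total=33.00, C_total=5.00, V=6.60; Q3=26.40, Q1=6.60; dissipated=81.225

Answer: 6.60 V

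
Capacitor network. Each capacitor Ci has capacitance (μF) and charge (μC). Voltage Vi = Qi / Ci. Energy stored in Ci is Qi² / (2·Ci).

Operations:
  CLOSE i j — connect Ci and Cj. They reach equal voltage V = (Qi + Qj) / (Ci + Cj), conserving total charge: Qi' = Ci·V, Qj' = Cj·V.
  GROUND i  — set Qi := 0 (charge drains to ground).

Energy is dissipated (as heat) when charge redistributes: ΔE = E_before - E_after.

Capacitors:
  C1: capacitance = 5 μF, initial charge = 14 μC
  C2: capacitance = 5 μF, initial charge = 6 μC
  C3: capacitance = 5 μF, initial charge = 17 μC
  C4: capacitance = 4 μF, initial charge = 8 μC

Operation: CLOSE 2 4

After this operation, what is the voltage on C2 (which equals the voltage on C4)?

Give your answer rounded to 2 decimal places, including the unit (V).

Initial: C1(5μF, Q=14μC, V=2.80V), C2(5μF, Q=6μC, V=1.20V), C3(5μF, Q=17μC, V=3.40V), C4(4μF, Q=8μC, V=2.00V)
Op 1: CLOSE 2-4: Q_total=14.00, C_total=9.00, V=1.56; Q2=7.78, Q4=6.22; dissipated=0.711

Answer: 1.56 V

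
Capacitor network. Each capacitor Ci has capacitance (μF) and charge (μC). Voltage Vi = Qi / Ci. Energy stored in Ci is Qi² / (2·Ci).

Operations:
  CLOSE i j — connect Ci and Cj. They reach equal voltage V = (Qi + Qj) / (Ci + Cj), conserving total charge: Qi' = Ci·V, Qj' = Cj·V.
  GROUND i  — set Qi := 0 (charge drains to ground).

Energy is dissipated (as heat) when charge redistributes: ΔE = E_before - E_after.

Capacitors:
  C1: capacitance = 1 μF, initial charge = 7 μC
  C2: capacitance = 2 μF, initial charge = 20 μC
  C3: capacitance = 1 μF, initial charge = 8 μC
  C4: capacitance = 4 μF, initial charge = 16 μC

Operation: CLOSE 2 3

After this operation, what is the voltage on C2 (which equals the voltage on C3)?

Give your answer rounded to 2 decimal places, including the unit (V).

Initial: C1(1μF, Q=7μC, V=7.00V), C2(2μF, Q=20μC, V=10.00V), C3(1μF, Q=8μC, V=8.00V), C4(4μF, Q=16μC, V=4.00V)
Op 1: CLOSE 2-3: Q_total=28.00, C_total=3.00, V=9.33; Q2=18.67, Q3=9.33; dissipated=1.333

Answer: 9.33 V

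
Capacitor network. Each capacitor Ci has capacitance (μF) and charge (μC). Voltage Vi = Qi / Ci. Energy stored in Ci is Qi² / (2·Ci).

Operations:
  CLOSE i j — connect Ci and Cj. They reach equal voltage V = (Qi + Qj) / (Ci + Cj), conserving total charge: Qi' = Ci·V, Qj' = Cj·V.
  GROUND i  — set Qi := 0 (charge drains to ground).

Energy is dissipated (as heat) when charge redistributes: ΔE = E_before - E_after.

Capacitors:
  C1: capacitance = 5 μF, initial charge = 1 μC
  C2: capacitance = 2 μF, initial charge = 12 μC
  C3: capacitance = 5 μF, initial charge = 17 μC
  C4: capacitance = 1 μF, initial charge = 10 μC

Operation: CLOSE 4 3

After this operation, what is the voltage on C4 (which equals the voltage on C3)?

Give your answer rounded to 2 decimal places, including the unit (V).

Initial: C1(5μF, Q=1μC, V=0.20V), C2(2μF, Q=12μC, V=6.00V), C3(5μF, Q=17μC, V=3.40V), C4(1μF, Q=10μC, V=10.00V)
Op 1: CLOSE 4-3: Q_total=27.00, C_total=6.00, V=4.50; Q4=4.50, Q3=22.50; dissipated=18.150

Answer: 4.50 V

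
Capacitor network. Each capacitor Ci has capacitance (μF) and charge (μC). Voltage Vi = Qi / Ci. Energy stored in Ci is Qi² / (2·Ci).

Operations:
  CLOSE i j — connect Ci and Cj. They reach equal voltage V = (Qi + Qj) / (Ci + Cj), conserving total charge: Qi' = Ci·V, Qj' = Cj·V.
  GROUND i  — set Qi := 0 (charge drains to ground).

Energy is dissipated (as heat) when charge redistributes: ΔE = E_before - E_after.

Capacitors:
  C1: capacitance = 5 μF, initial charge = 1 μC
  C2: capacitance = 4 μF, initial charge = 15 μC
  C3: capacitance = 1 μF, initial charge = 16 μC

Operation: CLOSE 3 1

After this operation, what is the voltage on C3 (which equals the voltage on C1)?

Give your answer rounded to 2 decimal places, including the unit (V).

Initial: C1(5μF, Q=1μC, V=0.20V), C2(4μF, Q=15μC, V=3.75V), C3(1μF, Q=16μC, V=16.00V)
Op 1: CLOSE 3-1: Q_total=17.00, C_total=6.00, V=2.83; Q3=2.83, Q1=14.17; dissipated=104.017

Answer: 2.83 V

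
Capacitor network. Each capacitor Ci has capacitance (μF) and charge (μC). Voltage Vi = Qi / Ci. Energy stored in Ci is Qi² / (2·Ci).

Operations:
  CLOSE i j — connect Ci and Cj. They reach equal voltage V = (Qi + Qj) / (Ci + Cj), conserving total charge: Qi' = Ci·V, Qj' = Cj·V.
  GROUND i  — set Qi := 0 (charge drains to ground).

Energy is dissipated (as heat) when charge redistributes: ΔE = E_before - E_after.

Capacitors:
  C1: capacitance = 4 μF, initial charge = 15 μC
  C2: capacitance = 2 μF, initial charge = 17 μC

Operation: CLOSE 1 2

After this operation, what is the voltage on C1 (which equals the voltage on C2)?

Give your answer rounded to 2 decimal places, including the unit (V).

Initial: C1(4μF, Q=15μC, V=3.75V), C2(2μF, Q=17μC, V=8.50V)
Op 1: CLOSE 1-2: Q_total=32.00, C_total=6.00, V=5.33; Q1=21.33, Q2=10.67; dissipated=15.042

Answer: 5.33 V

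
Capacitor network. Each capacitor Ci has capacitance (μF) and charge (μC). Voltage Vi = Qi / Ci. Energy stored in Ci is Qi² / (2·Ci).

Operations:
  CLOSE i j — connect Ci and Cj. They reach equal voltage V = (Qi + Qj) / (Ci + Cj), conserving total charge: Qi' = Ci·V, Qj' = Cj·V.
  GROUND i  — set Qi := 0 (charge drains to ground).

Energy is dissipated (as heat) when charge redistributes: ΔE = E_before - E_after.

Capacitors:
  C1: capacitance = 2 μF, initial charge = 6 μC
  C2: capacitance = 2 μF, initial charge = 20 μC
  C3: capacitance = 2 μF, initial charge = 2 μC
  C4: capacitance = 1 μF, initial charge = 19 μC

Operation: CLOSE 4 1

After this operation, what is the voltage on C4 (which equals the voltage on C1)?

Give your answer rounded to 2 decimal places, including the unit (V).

Initial: C1(2μF, Q=6μC, V=3.00V), C2(2μF, Q=20μC, V=10.00V), C3(2μF, Q=2μC, V=1.00V), C4(1μF, Q=19μC, V=19.00V)
Op 1: CLOSE 4-1: Q_total=25.00, C_total=3.00, V=8.33; Q4=8.33, Q1=16.67; dissipated=85.333

Answer: 8.33 V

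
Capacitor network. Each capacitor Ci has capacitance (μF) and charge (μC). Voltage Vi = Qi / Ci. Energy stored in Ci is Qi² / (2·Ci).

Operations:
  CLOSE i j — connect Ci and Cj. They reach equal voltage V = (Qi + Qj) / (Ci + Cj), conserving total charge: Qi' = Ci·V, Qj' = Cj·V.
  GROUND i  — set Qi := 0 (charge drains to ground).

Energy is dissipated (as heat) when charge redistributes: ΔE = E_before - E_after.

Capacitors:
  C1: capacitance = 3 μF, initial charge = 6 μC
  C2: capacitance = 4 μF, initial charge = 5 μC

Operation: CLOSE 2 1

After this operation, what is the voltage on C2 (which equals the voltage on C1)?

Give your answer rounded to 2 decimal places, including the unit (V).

Initial: C1(3μF, Q=6μC, V=2.00V), C2(4μF, Q=5μC, V=1.25V)
Op 1: CLOSE 2-1: Q_total=11.00, C_total=7.00, V=1.57; Q2=6.29, Q1=4.71; dissipated=0.482

Answer: 1.57 V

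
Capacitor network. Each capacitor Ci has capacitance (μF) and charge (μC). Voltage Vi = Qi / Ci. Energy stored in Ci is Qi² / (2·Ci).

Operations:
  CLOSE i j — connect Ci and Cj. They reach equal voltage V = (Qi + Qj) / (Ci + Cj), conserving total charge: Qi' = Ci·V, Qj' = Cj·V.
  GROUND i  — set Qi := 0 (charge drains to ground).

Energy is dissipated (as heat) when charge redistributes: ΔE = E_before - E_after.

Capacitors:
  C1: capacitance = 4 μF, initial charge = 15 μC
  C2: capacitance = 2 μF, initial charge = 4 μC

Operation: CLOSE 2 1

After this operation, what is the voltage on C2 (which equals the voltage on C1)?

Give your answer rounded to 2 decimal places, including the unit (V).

Initial: C1(4μF, Q=15μC, V=3.75V), C2(2μF, Q=4μC, V=2.00V)
Op 1: CLOSE 2-1: Q_total=19.00, C_total=6.00, V=3.17; Q2=6.33, Q1=12.67; dissipated=2.042

Answer: 3.17 V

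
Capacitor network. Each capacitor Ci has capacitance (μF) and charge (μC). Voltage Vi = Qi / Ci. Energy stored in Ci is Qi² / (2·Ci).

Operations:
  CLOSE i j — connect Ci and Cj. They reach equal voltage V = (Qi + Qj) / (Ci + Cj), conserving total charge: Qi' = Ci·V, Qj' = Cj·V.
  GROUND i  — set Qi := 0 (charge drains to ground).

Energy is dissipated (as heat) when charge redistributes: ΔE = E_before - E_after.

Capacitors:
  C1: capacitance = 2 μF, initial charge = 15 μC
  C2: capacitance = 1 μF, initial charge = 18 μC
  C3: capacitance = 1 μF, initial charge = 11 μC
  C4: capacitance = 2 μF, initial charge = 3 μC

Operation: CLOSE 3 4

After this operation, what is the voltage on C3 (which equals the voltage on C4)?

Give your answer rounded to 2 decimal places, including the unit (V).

Initial: C1(2μF, Q=15μC, V=7.50V), C2(1μF, Q=18μC, V=18.00V), C3(1μF, Q=11μC, V=11.00V), C4(2μF, Q=3μC, V=1.50V)
Op 1: CLOSE 3-4: Q_total=14.00, C_total=3.00, V=4.67; Q3=4.67, Q4=9.33; dissipated=30.083

Answer: 4.67 V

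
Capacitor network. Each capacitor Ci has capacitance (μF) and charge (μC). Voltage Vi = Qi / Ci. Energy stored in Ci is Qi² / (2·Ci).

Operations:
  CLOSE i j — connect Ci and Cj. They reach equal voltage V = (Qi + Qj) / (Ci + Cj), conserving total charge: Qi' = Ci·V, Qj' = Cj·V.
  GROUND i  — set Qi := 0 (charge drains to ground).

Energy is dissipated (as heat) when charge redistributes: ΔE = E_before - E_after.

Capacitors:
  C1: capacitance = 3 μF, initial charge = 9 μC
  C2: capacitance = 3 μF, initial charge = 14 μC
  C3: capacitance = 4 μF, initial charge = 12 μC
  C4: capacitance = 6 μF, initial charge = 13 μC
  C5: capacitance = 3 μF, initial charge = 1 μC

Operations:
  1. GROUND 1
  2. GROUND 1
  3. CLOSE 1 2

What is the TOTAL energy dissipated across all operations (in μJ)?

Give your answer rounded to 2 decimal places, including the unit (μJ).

Answer: 29.83 μJ

Derivation:
Initial: C1(3μF, Q=9μC, V=3.00V), C2(3μF, Q=14μC, V=4.67V), C3(4μF, Q=12μC, V=3.00V), C4(6μF, Q=13μC, V=2.17V), C5(3μF, Q=1μC, V=0.33V)
Op 1: GROUND 1: Q1=0; energy lost=13.500
Op 2: GROUND 1: Q1=0; energy lost=0.000
Op 3: CLOSE 1-2: Q_total=14.00, C_total=6.00, V=2.33; Q1=7.00, Q2=7.00; dissipated=16.333
Total dissipated: 29.833 μJ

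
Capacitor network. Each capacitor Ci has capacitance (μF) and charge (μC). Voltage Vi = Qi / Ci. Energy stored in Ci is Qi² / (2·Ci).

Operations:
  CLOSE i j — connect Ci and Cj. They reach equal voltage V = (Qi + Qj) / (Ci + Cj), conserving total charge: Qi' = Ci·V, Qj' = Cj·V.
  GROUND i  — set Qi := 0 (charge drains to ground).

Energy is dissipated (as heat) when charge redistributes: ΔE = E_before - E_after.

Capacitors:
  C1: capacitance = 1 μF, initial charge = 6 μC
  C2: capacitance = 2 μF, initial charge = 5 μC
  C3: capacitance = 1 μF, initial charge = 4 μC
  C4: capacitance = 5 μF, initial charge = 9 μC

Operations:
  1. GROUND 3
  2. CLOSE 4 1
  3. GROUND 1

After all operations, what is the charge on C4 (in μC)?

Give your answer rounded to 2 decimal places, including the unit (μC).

Answer: 12.50 μC

Derivation:
Initial: C1(1μF, Q=6μC, V=6.00V), C2(2μF, Q=5μC, V=2.50V), C3(1μF, Q=4μC, V=4.00V), C4(5μF, Q=9μC, V=1.80V)
Op 1: GROUND 3: Q3=0; energy lost=8.000
Op 2: CLOSE 4-1: Q_total=15.00, C_total=6.00, V=2.50; Q4=12.50, Q1=2.50; dissipated=7.350
Op 3: GROUND 1: Q1=0; energy lost=3.125
Final charges: Q1=0.00, Q2=5.00, Q3=0.00, Q4=12.50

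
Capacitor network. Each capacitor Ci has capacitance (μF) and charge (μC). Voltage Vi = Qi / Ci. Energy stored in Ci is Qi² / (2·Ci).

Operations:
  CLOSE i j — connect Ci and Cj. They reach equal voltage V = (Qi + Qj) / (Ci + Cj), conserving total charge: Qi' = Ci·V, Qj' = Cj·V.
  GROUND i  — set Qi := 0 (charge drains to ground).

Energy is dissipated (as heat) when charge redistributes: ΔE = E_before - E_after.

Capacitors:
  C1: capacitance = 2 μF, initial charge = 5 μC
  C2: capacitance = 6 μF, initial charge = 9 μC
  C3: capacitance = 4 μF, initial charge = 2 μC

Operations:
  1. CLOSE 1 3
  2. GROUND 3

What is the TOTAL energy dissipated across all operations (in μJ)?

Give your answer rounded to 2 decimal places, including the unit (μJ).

Answer: 5.39 μJ

Derivation:
Initial: C1(2μF, Q=5μC, V=2.50V), C2(6μF, Q=9μC, V=1.50V), C3(4μF, Q=2μC, V=0.50V)
Op 1: CLOSE 1-3: Q_total=7.00, C_total=6.00, V=1.17; Q1=2.33, Q3=4.67; dissipated=2.667
Op 2: GROUND 3: Q3=0; energy lost=2.722
Total dissipated: 5.389 μJ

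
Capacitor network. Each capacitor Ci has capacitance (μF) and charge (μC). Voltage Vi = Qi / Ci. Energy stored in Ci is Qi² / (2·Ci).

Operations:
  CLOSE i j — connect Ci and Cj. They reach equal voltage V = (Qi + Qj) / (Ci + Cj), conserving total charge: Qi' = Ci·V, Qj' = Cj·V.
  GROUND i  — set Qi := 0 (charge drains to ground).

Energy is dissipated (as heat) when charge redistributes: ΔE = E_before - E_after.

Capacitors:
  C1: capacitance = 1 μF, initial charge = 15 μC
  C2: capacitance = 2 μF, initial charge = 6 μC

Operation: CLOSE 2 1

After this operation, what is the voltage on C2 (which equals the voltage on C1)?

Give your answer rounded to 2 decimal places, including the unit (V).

Answer: 7.00 V

Derivation:
Initial: C1(1μF, Q=15μC, V=15.00V), C2(2μF, Q=6μC, V=3.00V)
Op 1: CLOSE 2-1: Q_total=21.00, C_total=3.00, V=7.00; Q2=14.00, Q1=7.00; dissipated=48.000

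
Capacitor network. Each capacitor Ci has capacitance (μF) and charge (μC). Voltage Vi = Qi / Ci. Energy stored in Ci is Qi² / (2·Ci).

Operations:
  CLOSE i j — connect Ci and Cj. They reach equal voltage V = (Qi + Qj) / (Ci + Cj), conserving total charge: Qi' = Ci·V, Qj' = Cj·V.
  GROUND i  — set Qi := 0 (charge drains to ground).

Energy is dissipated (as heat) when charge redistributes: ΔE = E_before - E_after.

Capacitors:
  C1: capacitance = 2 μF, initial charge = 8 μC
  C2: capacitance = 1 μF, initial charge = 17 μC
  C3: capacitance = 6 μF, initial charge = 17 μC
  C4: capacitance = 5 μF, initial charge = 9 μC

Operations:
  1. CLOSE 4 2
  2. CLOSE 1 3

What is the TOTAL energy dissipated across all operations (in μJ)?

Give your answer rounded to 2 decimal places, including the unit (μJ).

Initial: C1(2μF, Q=8μC, V=4.00V), C2(1μF, Q=17μC, V=17.00V), C3(6μF, Q=17μC, V=2.83V), C4(5μF, Q=9μC, V=1.80V)
Op 1: CLOSE 4-2: Q_total=26.00, C_total=6.00, V=4.33; Q4=21.67, Q2=4.33; dissipated=96.267
Op 2: CLOSE 1-3: Q_total=25.00, C_total=8.00, V=3.12; Q1=6.25, Q3=18.75; dissipated=1.021
Total dissipated: 97.287 μJ

Answer: 97.29 μJ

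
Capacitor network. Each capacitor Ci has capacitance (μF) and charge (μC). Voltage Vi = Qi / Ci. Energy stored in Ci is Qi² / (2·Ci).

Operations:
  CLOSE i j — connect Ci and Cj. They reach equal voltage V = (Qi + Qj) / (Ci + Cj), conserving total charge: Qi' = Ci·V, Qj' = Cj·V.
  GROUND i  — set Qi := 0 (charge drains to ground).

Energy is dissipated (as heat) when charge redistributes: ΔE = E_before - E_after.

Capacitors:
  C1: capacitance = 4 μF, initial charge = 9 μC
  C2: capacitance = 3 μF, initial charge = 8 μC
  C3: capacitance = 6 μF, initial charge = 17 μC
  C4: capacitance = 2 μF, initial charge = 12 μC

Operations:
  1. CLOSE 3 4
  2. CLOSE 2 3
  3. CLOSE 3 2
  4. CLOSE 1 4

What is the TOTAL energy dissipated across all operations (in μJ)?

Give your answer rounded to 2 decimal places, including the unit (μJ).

Initial: C1(4μF, Q=9μC, V=2.25V), C2(3μF, Q=8μC, V=2.67V), C3(6μF, Q=17μC, V=2.83V), C4(2μF, Q=12μC, V=6.00V)
Op 1: CLOSE 3-4: Q_total=29.00, C_total=8.00, V=3.62; Q3=21.75, Q4=7.25; dissipated=7.521
Op 2: CLOSE 2-3: Q_total=29.75, C_total=9.00, V=3.31; Q2=9.92, Q3=19.83; dissipated=0.918
Op 3: CLOSE 3-2: Q_total=29.75, C_total=9.00, V=3.31; Q3=19.83, Q2=9.92; dissipated=0.000
Op 4: CLOSE 1-4: Q_total=16.25, C_total=6.00, V=2.71; Q1=10.83, Q4=5.42; dissipated=1.260
Total dissipated: 9.700 μJ

Answer: 9.70 μJ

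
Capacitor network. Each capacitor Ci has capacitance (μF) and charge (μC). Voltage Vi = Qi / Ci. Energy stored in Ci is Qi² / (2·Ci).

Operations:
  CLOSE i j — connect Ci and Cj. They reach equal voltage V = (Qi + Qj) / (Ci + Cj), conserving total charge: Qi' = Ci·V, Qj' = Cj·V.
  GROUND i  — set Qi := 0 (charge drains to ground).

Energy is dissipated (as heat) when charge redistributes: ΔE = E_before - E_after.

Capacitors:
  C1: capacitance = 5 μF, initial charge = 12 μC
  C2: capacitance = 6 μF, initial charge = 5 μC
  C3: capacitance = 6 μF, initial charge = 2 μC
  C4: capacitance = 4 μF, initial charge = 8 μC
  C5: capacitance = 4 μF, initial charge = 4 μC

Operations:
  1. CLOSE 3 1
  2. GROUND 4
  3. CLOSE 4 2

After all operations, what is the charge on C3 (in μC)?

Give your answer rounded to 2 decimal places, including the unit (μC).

Initial: C1(5μF, Q=12μC, V=2.40V), C2(6μF, Q=5μC, V=0.83V), C3(6μF, Q=2μC, V=0.33V), C4(4μF, Q=8μC, V=2.00V), C5(4μF, Q=4μC, V=1.00V)
Op 1: CLOSE 3-1: Q_total=14.00, C_total=11.00, V=1.27; Q3=7.64, Q1=6.36; dissipated=5.824
Op 2: GROUND 4: Q4=0; energy lost=8.000
Op 3: CLOSE 4-2: Q_total=5.00, C_total=10.00, V=0.50; Q4=2.00, Q2=3.00; dissipated=0.833
Final charges: Q1=6.36, Q2=3.00, Q3=7.64, Q4=2.00, Q5=4.00

Answer: 7.64 μC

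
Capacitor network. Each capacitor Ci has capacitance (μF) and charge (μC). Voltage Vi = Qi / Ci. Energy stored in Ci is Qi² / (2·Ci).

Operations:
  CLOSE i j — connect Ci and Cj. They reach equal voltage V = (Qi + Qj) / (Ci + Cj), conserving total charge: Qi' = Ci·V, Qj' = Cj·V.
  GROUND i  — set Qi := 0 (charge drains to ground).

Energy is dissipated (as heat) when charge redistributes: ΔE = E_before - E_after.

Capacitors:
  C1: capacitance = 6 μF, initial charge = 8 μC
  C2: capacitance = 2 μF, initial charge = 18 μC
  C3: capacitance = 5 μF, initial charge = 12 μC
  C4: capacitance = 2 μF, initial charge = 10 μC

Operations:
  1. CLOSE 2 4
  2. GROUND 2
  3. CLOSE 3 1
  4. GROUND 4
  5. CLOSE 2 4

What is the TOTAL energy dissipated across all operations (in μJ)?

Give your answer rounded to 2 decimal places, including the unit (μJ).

Initial: C1(6μF, Q=8μC, V=1.33V), C2(2μF, Q=18μC, V=9.00V), C3(5μF, Q=12μC, V=2.40V), C4(2μF, Q=10μC, V=5.00V)
Op 1: CLOSE 2-4: Q_total=28.00, C_total=4.00, V=7.00; Q2=14.00, Q4=14.00; dissipated=8.000
Op 2: GROUND 2: Q2=0; energy lost=49.000
Op 3: CLOSE 3-1: Q_total=20.00, C_total=11.00, V=1.82; Q3=9.09, Q1=10.91; dissipated=1.552
Op 4: GROUND 4: Q4=0; energy lost=49.000
Op 5: CLOSE 2-4: Q_total=0.00, C_total=4.00, V=0.00; Q2=0.00, Q4=0.00; dissipated=0.000
Total dissipated: 107.552 μJ

Answer: 107.55 μJ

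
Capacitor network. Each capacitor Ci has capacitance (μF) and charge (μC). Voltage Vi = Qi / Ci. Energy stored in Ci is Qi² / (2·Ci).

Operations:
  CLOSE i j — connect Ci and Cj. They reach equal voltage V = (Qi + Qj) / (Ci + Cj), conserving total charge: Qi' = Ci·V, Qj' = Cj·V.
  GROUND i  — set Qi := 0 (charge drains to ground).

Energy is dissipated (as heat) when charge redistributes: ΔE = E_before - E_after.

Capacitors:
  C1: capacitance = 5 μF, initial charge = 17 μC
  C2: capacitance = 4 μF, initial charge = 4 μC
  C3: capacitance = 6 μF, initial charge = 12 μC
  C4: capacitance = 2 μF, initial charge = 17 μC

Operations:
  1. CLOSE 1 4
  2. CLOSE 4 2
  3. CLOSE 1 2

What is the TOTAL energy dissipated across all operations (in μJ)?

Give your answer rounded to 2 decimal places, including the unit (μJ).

Answer: 35.84 μJ

Derivation:
Initial: C1(5μF, Q=17μC, V=3.40V), C2(4μF, Q=4μC, V=1.00V), C3(6μF, Q=12μC, V=2.00V), C4(2μF, Q=17μC, V=8.50V)
Op 1: CLOSE 1-4: Q_total=34.00, C_total=7.00, V=4.86; Q1=24.29, Q4=9.71; dissipated=18.579
Op 2: CLOSE 4-2: Q_total=13.71, C_total=6.00, V=2.29; Q4=4.57, Q2=9.14; dissipated=9.918
Op 3: CLOSE 1-2: Q_total=33.43, C_total=9.00, V=3.71; Q1=18.57, Q2=14.86; dissipated=7.347
Total dissipated: 35.844 μJ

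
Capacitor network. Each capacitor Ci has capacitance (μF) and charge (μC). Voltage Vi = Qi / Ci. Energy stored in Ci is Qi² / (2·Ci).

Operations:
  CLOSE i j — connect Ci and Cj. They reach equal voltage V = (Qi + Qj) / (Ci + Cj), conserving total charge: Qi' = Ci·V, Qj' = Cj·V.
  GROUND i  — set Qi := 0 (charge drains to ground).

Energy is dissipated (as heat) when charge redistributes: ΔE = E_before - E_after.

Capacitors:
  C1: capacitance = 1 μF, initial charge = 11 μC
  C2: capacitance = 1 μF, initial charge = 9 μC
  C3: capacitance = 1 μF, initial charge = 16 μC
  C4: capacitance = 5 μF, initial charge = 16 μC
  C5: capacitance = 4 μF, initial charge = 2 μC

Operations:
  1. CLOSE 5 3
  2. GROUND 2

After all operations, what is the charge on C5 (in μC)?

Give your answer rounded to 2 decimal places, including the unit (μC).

Answer: 14.40 μC

Derivation:
Initial: C1(1μF, Q=11μC, V=11.00V), C2(1μF, Q=9μC, V=9.00V), C3(1μF, Q=16μC, V=16.00V), C4(5μF, Q=16μC, V=3.20V), C5(4μF, Q=2μC, V=0.50V)
Op 1: CLOSE 5-3: Q_total=18.00, C_total=5.00, V=3.60; Q5=14.40, Q3=3.60; dissipated=96.100
Op 2: GROUND 2: Q2=0; energy lost=40.500
Final charges: Q1=11.00, Q2=0.00, Q3=3.60, Q4=16.00, Q5=14.40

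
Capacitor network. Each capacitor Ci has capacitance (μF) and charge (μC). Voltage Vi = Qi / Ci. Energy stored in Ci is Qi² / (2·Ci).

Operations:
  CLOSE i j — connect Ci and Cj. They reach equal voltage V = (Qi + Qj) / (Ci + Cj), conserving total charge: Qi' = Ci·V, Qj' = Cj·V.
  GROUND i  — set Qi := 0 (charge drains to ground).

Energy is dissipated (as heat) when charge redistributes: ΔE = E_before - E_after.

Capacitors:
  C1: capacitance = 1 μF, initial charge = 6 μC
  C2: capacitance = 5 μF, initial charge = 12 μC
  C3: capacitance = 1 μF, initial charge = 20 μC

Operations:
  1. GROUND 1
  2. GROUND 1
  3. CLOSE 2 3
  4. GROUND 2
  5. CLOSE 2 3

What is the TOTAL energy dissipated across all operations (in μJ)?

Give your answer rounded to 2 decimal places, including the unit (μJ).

Answer: 230.03 μJ

Derivation:
Initial: C1(1μF, Q=6μC, V=6.00V), C2(5μF, Q=12μC, V=2.40V), C3(1μF, Q=20μC, V=20.00V)
Op 1: GROUND 1: Q1=0; energy lost=18.000
Op 2: GROUND 1: Q1=0; energy lost=0.000
Op 3: CLOSE 2-3: Q_total=32.00, C_total=6.00, V=5.33; Q2=26.67, Q3=5.33; dissipated=129.067
Op 4: GROUND 2: Q2=0; energy lost=71.111
Op 5: CLOSE 2-3: Q_total=5.33, C_total=6.00, V=0.89; Q2=4.44, Q3=0.89; dissipated=11.852
Total dissipated: 230.030 μJ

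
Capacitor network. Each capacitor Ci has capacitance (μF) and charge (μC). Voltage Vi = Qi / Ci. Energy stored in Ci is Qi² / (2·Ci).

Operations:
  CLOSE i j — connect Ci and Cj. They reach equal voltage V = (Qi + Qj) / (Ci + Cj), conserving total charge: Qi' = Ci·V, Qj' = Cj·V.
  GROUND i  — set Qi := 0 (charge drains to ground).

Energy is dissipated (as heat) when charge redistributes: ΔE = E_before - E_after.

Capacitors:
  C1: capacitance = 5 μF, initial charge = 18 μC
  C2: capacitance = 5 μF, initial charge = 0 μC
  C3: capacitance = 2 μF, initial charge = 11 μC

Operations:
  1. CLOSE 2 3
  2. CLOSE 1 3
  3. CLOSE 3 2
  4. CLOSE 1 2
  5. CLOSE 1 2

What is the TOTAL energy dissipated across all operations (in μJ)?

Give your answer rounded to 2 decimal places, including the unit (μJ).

Initial: C1(5μF, Q=18μC, V=3.60V), C2(5μF, Q=0μC, V=0.00V), C3(2μF, Q=11μC, V=5.50V)
Op 1: CLOSE 2-3: Q_total=11.00, C_total=7.00, V=1.57; Q2=7.86, Q3=3.14; dissipated=21.607
Op 2: CLOSE 1-3: Q_total=21.14, C_total=7.00, V=3.02; Q1=15.10, Q3=6.04; dissipated=2.939
Op 3: CLOSE 3-2: Q_total=13.90, C_total=7.00, V=1.99; Q3=3.97, Q2=9.93; dissipated=1.500
Op 4: CLOSE 1-2: Q_total=25.03, C_total=10.00, V=2.50; Q1=12.51, Q2=12.51; dissipated=1.339
Op 5: CLOSE 1-2: Q_total=25.03, C_total=10.00, V=2.50; Q1=12.51, Q2=12.51; dissipated=0.000
Total dissipated: 27.385 μJ

Answer: 27.39 μJ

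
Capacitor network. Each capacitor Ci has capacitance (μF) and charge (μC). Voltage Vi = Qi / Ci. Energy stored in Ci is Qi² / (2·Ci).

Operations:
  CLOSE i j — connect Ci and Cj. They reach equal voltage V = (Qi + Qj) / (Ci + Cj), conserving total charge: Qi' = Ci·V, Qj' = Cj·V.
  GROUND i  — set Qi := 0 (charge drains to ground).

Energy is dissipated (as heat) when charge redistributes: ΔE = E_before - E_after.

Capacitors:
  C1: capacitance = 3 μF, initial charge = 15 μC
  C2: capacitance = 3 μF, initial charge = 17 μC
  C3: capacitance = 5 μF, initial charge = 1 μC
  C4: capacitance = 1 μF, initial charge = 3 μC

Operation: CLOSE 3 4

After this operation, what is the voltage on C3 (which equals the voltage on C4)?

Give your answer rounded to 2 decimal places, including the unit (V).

Initial: C1(3μF, Q=15μC, V=5.00V), C2(3μF, Q=17μC, V=5.67V), C3(5μF, Q=1μC, V=0.20V), C4(1μF, Q=3μC, V=3.00V)
Op 1: CLOSE 3-4: Q_total=4.00, C_total=6.00, V=0.67; Q3=3.33, Q4=0.67; dissipated=3.267

Answer: 0.67 V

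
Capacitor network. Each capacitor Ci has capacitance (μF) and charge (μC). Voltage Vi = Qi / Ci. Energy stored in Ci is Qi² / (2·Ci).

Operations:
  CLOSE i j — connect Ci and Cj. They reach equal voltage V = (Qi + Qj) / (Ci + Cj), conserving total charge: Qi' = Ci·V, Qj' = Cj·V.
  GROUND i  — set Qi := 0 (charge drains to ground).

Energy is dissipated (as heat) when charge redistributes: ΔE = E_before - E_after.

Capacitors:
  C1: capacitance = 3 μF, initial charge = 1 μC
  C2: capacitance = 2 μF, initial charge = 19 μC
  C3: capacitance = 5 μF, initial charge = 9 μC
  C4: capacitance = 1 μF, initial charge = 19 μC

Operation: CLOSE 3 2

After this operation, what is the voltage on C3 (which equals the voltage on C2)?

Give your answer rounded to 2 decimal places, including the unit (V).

Initial: C1(3μF, Q=1μC, V=0.33V), C2(2μF, Q=19μC, V=9.50V), C3(5μF, Q=9μC, V=1.80V), C4(1μF, Q=19μC, V=19.00V)
Op 1: CLOSE 3-2: Q_total=28.00, C_total=7.00, V=4.00; Q3=20.00, Q2=8.00; dissipated=42.350

Answer: 4.00 V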